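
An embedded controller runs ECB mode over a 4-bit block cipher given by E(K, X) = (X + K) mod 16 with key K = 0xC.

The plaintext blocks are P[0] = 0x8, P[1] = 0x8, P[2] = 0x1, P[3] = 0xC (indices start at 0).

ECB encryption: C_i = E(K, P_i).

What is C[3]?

C[3] = 0x8

C[3]: E(K, 0xC) = 0x8.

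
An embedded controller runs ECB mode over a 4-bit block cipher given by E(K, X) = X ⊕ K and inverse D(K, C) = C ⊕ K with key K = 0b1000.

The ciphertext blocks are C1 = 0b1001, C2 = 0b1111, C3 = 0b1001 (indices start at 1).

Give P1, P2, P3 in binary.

ECB decryption: P_i = D(K, C_i).
P1: D(K, 0b1001) = 0b0001.
P2: D(K, 0b1111) = 0b0111.
P3: D(K, 0b1001) = 0b0001.

P1 = 0b0001, P2 = 0b0111, P3 = 0b0001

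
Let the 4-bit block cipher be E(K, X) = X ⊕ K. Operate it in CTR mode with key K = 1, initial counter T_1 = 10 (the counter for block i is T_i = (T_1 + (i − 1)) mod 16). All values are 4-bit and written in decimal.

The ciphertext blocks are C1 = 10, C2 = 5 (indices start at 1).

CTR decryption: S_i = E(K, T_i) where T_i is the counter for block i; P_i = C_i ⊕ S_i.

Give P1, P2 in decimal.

P1 = 1, P2 = 15

P1: T = 10, S = E(K, T) = 11; 10 ⊕ 11 = 1.
P2: T = 11, S = E(K, T) = 10; 5 ⊕ 10 = 15.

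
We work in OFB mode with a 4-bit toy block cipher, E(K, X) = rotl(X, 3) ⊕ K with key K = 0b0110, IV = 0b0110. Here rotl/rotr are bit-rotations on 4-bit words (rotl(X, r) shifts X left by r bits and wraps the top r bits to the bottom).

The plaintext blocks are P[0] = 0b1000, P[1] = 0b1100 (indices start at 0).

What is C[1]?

OFB encryption: S_i = E(K, S_{i−1}) with S_{−1} = IV; C_i = P_i ⊕ S_i.
C[0]: S = E(K, 0b0110) = 0b0101; 0b1000 ⊕ 0b0101 = 0b1101.
C[1]: S = E(K, 0b0101) = 0b1100; 0b1100 ⊕ 0b1100 = 0b0000.

C[1] = 0b0000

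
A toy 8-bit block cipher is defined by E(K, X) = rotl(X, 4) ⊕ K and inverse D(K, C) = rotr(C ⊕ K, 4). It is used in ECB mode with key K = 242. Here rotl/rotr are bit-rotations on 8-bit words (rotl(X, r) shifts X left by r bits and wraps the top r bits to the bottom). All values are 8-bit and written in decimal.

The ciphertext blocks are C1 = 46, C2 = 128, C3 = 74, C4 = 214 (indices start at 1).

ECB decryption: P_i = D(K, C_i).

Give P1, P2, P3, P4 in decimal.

P1: D(K, 46) = 205.
P2: D(K, 128) = 39.
P3: D(K, 74) = 139.
P4: D(K, 214) = 66.

P1 = 205, P2 = 39, P3 = 139, P4 = 66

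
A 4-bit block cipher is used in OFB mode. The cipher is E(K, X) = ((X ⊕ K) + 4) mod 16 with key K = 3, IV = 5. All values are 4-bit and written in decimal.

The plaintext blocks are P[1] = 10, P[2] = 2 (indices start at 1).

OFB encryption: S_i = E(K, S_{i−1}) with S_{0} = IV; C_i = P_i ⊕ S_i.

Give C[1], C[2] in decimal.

C[1]: S = E(K, 5) = 10; 10 ⊕ 10 = 0.
C[2]: S = E(K, 10) = 13; 2 ⊕ 13 = 15.

C[1] = 0, C[2] = 15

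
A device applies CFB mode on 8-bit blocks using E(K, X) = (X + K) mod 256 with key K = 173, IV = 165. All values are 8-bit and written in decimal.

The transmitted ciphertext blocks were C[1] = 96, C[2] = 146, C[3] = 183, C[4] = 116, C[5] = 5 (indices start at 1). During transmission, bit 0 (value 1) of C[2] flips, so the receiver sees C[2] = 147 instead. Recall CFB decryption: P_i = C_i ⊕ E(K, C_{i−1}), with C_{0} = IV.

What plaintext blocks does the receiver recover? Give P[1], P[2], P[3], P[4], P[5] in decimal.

Only C[2] changed, to 147. In CFB, a change in C_i flips the same bit in P_i and garbles P_{i+1}. Decrypting the received ciphertext:
P[1]: E(K, 165) = 82; 96 ⊕ 82 = 50.
P[2]: E(K, 96) = 13; 147 ⊕ 13 = 158.
P[3]: E(K, 147) = 64; 183 ⊕ 64 = 247.
P[4]: E(K, 183) = 100; 116 ⊕ 100 = 16.
P[5]: E(K, 116) = 33; 5 ⊕ 33 = 36.
Blocks that differ from the original plaintext: P[2], P[3].

P[1] = 50, P[2] = 158, P[3] = 247, P[4] = 16, P[5] = 36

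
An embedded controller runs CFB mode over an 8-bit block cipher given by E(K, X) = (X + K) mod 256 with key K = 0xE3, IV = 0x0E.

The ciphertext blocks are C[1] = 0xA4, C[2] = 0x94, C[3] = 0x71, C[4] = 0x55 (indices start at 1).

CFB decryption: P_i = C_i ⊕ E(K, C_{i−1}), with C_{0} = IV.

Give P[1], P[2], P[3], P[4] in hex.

P[1]: E(K, 0x0E) = 0xF1; 0xA4 ⊕ 0xF1 = 0x55.
P[2]: E(K, 0xA4) = 0x87; 0x94 ⊕ 0x87 = 0x13.
P[3]: E(K, 0x94) = 0x77; 0x71 ⊕ 0x77 = 0x06.
P[4]: E(K, 0x71) = 0x54; 0x55 ⊕ 0x54 = 0x01.

P[1] = 0x55, P[2] = 0x13, P[3] = 0x06, P[4] = 0x01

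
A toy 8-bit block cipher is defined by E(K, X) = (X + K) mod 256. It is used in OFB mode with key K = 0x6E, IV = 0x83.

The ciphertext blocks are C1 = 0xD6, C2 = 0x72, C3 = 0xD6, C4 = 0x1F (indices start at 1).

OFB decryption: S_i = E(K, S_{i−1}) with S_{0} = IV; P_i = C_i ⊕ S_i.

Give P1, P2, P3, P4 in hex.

P1 = 0x27, P2 = 0x2D, P3 = 0x1B, P4 = 0x24

P1: S = E(K, 0x83) = 0xF1; 0xD6 ⊕ 0xF1 = 0x27.
P2: S = E(K, 0xF1) = 0x5F; 0x72 ⊕ 0x5F = 0x2D.
P3: S = E(K, 0x5F) = 0xCD; 0xD6 ⊕ 0xCD = 0x1B.
P4: S = E(K, 0xCD) = 0x3B; 0x1F ⊕ 0x3B = 0x24.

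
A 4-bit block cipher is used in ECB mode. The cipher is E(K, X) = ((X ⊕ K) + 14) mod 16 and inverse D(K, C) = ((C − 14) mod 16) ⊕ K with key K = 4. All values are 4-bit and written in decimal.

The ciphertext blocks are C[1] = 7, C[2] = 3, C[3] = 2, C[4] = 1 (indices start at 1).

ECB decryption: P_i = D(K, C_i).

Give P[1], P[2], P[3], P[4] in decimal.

P[1]: D(K, 7) = 13.
P[2]: D(K, 3) = 1.
P[3]: D(K, 2) = 0.
P[4]: D(K, 1) = 7.

P[1] = 13, P[2] = 1, P[3] = 0, P[4] = 7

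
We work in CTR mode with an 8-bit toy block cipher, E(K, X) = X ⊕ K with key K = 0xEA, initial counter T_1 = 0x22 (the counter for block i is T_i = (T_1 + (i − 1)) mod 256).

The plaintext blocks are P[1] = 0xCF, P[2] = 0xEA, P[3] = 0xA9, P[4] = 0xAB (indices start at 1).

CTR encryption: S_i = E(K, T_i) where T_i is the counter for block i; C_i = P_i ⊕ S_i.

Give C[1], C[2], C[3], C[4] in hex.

C[1]: T = 0x22, S = E(K, T) = 0xC8; 0xCF ⊕ 0xC8 = 0x07.
C[2]: T = 0x23, S = E(K, T) = 0xC9; 0xEA ⊕ 0xC9 = 0x23.
C[3]: T = 0x24, S = E(K, T) = 0xCE; 0xA9 ⊕ 0xCE = 0x67.
C[4]: T = 0x25, S = E(K, T) = 0xCF; 0xAB ⊕ 0xCF = 0x64.

C[1] = 0x07, C[2] = 0x23, C[3] = 0x67, C[4] = 0x64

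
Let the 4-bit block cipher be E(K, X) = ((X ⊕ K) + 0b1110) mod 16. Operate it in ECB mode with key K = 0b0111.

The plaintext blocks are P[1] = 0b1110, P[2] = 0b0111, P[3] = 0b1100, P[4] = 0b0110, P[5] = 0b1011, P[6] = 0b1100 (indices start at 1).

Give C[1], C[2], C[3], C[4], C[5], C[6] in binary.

C[1] = 0b0111, C[2] = 0b1110, C[3] = 0b1001, C[4] = 0b1111, C[5] = 0b1010, C[6] = 0b1001

ECB encryption: C_i = E(K, P_i).
C[1]: E(K, 0b1110) = 0b0111.
C[2]: E(K, 0b0111) = 0b1110.
C[3]: E(K, 0b1100) = 0b1001.
C[4]: E(K, 0b0110) = 0b1111.
C[5]: E(K, 0b1011) = 0b1010.
C[6]: E(K, 0b1100) = 0b1001.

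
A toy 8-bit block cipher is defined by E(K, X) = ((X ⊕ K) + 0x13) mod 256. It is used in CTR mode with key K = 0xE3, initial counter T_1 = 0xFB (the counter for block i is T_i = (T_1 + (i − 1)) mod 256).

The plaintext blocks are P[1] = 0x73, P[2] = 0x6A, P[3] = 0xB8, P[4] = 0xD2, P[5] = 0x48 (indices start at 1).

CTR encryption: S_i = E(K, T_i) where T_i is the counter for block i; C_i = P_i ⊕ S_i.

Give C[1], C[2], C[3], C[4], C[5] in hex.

C[1]: T = 0xFB, S = E(K, T) = 0x2B; 0x73 ⊕ 0x2B = 0x58.
C[2]: T = 0xFC, S = E(K, T) = 0x32; 0x6A ⊕ 0x32 = 0x58.
C[3]: T = 0xFD, S = E(K, T) = 0x31; 0xB8 ⊕ 0x31 = 0x89.
C[4]: T = 0xFE, S = E(K, T) = 0x30; 0xD2 ⊕ 0x30 = 0xE2.
C[5]: T = 0xFF, S = E(K, T) = 0x2F; 0x48 ⊕ 0x2F = 0x67.

C[1] = 0x58, C[2] = 0x58, C[3] = 0x89, C[4] = 0xE2, C[5] = 0x67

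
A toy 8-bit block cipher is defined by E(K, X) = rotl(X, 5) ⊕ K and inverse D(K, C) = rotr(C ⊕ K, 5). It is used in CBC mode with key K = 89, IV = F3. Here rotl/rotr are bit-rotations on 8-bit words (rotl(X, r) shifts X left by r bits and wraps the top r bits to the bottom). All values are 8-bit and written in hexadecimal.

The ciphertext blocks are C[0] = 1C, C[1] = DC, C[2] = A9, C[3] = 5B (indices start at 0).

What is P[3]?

P[3] = 3F

CBC decryption: P_i = D(K, C_i) ⊕ C_{i−1}, with C_{−1} = IV.
P[3]: D(K, 5B) = 96; 96 ⊕ A9 = 3F.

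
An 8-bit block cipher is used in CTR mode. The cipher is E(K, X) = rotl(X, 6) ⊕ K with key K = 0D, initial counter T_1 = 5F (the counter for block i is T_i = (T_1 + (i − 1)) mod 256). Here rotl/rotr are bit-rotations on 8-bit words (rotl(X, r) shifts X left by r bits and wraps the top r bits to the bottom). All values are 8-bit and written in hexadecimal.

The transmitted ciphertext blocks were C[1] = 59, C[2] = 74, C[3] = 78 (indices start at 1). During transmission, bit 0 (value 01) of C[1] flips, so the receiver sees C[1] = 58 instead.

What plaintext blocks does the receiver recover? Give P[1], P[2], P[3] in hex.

CTR decryption: S_i = E(K, T_i) where T_i is the counter for block i; P_i = C_i ⊕ S_i.
Only C[1] changed, to 58. In CTR, a change in C_i flips the same bit in P_i only; the keystream is unaffected. Decrypting the received ciphertext:
P[1]: T = 5F, S = E(K, T) = DA; 58 ⊕ DA = 82.
P[2]: T = 60, S = E(K, T) = 15; 74 ⊕ 15 = 61.
P[3]: T = 61, S = E(K, T) = 55; 78 ⊕ 55 = 2D.
Blocks that differ from the original plaintext: P[1].

P[1] = 82, P[2] = 61, P[3] = 2D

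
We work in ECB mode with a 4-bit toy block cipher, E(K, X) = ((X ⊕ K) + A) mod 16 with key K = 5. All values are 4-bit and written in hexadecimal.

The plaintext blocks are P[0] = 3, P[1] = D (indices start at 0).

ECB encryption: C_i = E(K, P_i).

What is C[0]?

C[0] = 0

C[0]: E(K, 3) = 0.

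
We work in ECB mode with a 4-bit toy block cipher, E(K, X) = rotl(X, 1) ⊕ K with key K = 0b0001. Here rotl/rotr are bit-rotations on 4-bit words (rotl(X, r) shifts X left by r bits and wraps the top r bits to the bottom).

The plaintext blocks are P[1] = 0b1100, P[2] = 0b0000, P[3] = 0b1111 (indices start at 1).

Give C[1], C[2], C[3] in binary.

C[1] = 0b1000, C[2] = 0b0001, C[3] = 0b1110

ECB encryption: C_i = E(K, P_i).
C[1]: E(K, 0b1100) = 0b1000.
C[2]: E(K, 0b0000) = 0b0001.
C[3]: E(K, 0b1111) = 0b1110.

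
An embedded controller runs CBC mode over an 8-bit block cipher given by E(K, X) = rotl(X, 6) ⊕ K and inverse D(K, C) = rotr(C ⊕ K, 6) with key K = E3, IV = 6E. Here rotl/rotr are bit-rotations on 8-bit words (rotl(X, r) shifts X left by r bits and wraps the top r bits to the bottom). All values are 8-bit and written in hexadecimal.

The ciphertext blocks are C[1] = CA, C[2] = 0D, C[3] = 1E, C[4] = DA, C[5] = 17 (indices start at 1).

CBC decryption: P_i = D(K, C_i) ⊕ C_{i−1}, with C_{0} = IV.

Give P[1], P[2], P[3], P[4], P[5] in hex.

P[1]: D(K, CA) = A4; A4 ⊕ 6E = CA.
P[2]: D(K, 0D) = BB; BB ⊕ CA = 71.
P[3]: D(K, 1E) = F7; F7 ⊕ 0D = FA.
P[4]: D(K, DA) = E4; E4 ⊕ 1E = FA.
P[5]: D(K, 17) = D3; D3 ⊕ DA = 09.

P[1] = CA, P[2] = 71, P[3] = FA, P[4] = FA, P[5] = 09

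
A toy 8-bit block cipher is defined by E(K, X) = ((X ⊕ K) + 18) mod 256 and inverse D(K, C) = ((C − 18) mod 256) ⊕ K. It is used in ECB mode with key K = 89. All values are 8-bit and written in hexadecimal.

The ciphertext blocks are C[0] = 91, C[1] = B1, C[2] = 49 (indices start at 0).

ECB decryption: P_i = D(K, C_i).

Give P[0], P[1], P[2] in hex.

P[0]: D(K, 91) = F0.
P[1]: D(K, B1) = 10.
P[2]: D(K, 49) = B8.

P[0] = F0, P[1] = 10, P[2] = B8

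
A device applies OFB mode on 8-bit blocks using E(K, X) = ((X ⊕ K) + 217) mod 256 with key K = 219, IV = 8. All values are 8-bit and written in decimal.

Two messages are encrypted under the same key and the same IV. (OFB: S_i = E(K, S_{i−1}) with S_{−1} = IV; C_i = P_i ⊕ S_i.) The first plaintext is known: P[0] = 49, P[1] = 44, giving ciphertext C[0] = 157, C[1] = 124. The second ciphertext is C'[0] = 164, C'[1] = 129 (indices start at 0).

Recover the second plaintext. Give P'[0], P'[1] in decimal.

P'[0] = 8, P'[1] = 209

In OFB with a reused IV, both messages share the same keystream S_i, so C_i ⊕ C'_i = P_i ⊕ P'_i and thus P'_i = P_i ⊕ C_i ⊕ C'_i.
P'[0]: 49 ⊕ 157 ⊕ 164 = 8.
P'[1]: 44 ⊕ 124 ⊕ 129 = 209.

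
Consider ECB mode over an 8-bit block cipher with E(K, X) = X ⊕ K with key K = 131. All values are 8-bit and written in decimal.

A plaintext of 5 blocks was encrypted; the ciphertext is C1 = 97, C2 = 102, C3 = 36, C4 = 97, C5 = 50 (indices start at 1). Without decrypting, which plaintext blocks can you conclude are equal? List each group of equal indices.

P1 = P4

ECB encrypts each block independently with the same key, so equal ciphertext blocks imply equal plaintext blocks.
C1 = C4 = 97, so P1 = P4.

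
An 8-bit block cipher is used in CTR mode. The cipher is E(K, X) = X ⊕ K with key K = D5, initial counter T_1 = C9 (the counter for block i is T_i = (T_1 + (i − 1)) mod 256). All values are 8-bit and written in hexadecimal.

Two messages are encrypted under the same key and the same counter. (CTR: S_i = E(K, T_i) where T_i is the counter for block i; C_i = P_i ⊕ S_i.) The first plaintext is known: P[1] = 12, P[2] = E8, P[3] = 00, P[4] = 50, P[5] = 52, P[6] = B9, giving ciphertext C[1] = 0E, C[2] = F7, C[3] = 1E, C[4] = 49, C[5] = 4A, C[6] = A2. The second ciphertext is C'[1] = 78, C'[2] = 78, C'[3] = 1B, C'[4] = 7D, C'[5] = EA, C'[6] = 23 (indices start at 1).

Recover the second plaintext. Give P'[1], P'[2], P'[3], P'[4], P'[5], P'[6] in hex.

P'[1] = 64, P'[2] = 67, P'[3] = 05, P'[4] = 64, P'[5] = F2, P'[6] = 38

In CTR with a reused counter, both messages share the same keystream S_i, so C_i ⊕ C'_i = P_i ⊕ P'_i and thus P'_i = P_i ⊕ C_i ⊕ C'_i.
P'[1]: 12 ⊕ 0E ⊕ 78 = 64.
P'[2]: E8 ⊕ F7 ⊕ 78 = 67.
P'[3]: 00 ⊕ 1E ⊕ 1B = 05.
P'[4]: 50 ⊕ 49 ⊕ 7D = 64.
P'[5]: 52 ⊕ 4A ⊕ EA = F2.
P'[6]: B9 ⊕ A2 ⊕ 23 = 38.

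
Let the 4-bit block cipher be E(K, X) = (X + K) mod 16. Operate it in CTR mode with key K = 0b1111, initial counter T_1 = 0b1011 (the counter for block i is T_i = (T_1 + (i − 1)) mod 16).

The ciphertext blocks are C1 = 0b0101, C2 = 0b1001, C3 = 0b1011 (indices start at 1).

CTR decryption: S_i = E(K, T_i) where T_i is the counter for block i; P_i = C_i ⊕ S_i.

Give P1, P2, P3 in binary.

P1 = 0b1111, P2 = 0b0010, P3 = 0b0111

P1: T = 0b1011, S = E(K, T) = 0b1010; 0b0101 ⊕ 0b1010 = 0b1111.
P2: T = 0b1100, S = E(K, T) = 0b1011; 0b1001 ⊕ 0b1011 = 0b0010.
P3: T = 0b1101, S = E(K, T) = 0b1100; 0b1011 ⊕ 0b1100 = 0b0111.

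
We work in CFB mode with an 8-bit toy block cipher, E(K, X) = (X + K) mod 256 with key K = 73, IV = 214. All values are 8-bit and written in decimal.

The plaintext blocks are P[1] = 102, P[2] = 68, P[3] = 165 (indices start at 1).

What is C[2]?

CFB encryption: C_i = P_i ⊕ E(K, C_{i−1}), with C_{0} = IV.
C[1]: E(K, 214) = 31; 102 ⊕ 31 = 121.
C[2]: E(K, 121) = 194; 68 ⊕ 194 = 134.

C[2] = 134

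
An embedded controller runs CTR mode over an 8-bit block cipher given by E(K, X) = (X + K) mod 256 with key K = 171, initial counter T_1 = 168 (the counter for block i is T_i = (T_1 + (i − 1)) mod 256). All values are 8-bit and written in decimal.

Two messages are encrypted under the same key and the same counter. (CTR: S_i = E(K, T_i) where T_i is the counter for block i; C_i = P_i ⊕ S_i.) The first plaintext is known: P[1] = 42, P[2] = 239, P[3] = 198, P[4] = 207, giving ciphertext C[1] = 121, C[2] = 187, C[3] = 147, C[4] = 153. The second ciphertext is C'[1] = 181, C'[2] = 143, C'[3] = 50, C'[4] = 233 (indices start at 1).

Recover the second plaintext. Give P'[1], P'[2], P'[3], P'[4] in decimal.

In CTR with a reused counter, both messages share the same keystream S_i, so C_i ⊕ C'_i = P_i ⊕ P'_i and thus P'_i = P_i ⊕ C_i ⊕ C'_i.
P'[1]: 42 ⊕ 121 ⊕ 181 = 230.
P'[2]: 239 ⊕ 187 ⊕ 143 = 219.
P'[3]: 198 ⊕ 147 ⊕ 50 = 103.
P'[4]: 207 ⊕ 153 ⊕ 233 = 191.

P'[1] = 230, P'[2] = 219, P'[3] = 103, P'[4] = 191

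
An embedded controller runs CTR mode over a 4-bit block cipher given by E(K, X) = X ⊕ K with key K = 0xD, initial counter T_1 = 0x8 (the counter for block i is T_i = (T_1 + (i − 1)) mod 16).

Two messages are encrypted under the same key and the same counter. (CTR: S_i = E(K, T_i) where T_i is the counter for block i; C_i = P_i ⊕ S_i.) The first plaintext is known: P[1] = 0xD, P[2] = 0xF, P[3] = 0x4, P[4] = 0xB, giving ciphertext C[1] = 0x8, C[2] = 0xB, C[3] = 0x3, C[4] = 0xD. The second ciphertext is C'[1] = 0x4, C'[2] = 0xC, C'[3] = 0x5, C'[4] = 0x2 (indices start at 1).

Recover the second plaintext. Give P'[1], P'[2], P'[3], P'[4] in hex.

In CTR with a reused counter, both messages share the same keystream S_i, so C_i ⊕ C'_i = P_i ⊕ P'_i and thus P'_i = P_i ⊕ C_i ⊕ C'_i.
P'[1]: 0xD ⊕ 0x8 ⊕ 0x4 = 0x1.
P'[2]: 0xF ⊕ 0xB ⊕ 0xC = 0x8.
P'[3]: 0x4 ⊕ 0x3 ⊕ 0x5 = 0x2.
P'[4]: 0xB ⊕ 0xD ⊕ 0x2 = 0x4.

P'[1] = 0x1, P'[2] = 0x8, P'[3] = 0x2, P'[4] = 0x4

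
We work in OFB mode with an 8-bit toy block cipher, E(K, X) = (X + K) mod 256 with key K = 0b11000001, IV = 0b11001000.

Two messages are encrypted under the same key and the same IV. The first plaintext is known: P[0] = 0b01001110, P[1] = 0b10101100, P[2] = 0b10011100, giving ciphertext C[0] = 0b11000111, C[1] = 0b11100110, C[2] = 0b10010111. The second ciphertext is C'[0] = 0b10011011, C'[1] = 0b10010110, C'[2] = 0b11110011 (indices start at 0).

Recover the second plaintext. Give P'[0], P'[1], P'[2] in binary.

P'[0] = 0b00010010, P'[1] = 0b11011100, P'[2] = 0b11111000

In OFB with a reused IV, both messages share the same keystream S_i, so C_i ⊕ C'_i = P_i ⊕ P'_i and thus P'_i = P_i ⊕ C_i ⊕ C'_i.
P'[0]: 0b01001110 ⊕ 0b11000111 ⊕ 0b10011011 = 0b00010010.
P'[1]: 0b10101100 ⊕ 0b11100110 ⊕ 0b10010110 = 0b11011100.
P'[2]: 0b10011100 ⊕ 0b10010111 ⊕ 0b11110011 = 0b11111000.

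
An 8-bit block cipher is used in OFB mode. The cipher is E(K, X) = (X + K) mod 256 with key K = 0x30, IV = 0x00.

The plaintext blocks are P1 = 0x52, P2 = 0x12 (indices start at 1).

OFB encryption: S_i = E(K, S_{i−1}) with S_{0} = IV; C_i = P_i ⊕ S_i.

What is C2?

C2 = 0x72

C1: S = E(K, 0x00) = 0x30; 0x52 ⊕ 0x30 = 0x62.
C2: S = E(K, 0x30) = 0x60; 0x12 ⊕ 0x60 = 0x72.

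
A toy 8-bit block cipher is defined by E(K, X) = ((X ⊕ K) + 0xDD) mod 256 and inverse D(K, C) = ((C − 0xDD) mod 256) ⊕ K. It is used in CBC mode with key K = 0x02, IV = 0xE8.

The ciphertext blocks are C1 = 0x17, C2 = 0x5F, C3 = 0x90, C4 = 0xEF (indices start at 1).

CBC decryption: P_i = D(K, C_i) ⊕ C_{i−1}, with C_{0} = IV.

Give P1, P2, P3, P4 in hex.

P1 = 0xD0, P2 = 0x97, P3 = 0xEE, P4 = 0x80

P1: D(K, 0x17) = 0x38; 0x38 ⊕ 0xE8 = 0xD0.
P2: D(K, 0x5F) = 0x80; 0x80 ⊕ 0x17 = 0x97.
P3: D(K, 0x90) = 0xB1; 0xB1 ⊕ 0x5F = 0xEE.
P4: D(K, 0xEF) = 0x10; 0x10 ⊕ 0x90 = 0x80.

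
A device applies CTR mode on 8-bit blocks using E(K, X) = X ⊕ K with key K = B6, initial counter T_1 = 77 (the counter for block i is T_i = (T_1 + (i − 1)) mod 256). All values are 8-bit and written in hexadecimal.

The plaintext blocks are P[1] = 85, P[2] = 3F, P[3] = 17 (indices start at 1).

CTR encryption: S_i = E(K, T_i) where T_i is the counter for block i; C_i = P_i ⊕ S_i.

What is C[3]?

C[3] = D8

C[1]: T = 77, S = E(K, T) = C1; 85 ⊕ C1 = 44.
C[2]: T = 78, S = E(K, T) = CE; 3F ⊕ CE = F1.
C[3]: T = 79, S = E(K, T) = CF; 17 ⊕ CF = D8.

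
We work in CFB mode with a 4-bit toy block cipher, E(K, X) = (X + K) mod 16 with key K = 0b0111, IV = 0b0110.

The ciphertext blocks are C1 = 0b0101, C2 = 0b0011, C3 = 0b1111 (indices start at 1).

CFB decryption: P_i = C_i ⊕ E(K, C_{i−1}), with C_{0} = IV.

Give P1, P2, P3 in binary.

P1 = 0b1000, P2 = 0b1111, P3 = 0b0101

P1: E(K, 0b0110) = 0b1101; 0b0101 ⊕ 0b1101 = 0b1000.
P2: E(K, 0b0101) = 0b1100; 0b0011 ⊕ 0b1100 = 0b1111.
P3: E(K, 0b0011) = 0b1010; 0b1111 ⊕ 0b1010 = 0b0101.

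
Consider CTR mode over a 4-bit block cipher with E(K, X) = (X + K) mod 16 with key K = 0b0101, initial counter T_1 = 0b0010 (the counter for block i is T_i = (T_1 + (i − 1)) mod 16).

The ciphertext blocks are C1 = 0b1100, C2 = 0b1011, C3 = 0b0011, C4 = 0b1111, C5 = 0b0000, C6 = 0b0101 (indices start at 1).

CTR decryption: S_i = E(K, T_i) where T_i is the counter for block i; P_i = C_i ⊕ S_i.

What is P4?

P4 = 0b0101

P4: T = 0b0101, S = E(K, T) = 0b1010; 0b1111 ⊕ 0b1010 = 0b0101.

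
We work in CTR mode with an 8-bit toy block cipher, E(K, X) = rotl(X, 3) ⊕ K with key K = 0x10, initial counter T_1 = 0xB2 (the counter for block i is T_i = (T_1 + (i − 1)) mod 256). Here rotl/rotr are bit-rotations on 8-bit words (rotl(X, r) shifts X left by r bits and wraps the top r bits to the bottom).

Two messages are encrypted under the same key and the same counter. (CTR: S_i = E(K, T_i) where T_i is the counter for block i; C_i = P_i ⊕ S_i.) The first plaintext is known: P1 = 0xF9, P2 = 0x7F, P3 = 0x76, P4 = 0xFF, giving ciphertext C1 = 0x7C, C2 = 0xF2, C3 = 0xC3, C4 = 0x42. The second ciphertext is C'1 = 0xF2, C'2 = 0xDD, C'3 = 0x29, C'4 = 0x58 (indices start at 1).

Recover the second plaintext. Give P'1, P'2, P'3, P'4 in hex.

In CTR with a reused counter, both messages share the same keystream S_i, so C_i ⊕ C'_i = P_i ⊕ P'_i and thus P'_i = P_i ⊕ C_i ⊕ C'_i.
P'1: 0xF9 ⊕ 0x7C ⊕ 0xF2 = 0x77.
P'2: 0x7F ⊕ 0xF2 ⊕ 0xDD = 0x50.
P'3: 0x76 ⊕ 0xC3 ⊕ 0x29 = 0x9C.
P'4: 0xFF ⊕ 0x42 ⊕ 0x58 = 0xE5.

P'1 = 0x77, P'2 = 0x50, P'3 = 0x9C, P'4 = 0xE5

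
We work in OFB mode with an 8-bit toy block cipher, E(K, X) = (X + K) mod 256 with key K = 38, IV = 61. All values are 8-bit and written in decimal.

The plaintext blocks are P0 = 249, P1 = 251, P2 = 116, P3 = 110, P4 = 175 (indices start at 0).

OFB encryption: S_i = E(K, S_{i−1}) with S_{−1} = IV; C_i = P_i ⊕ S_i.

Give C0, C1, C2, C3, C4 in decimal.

C0: S = E(K, 61) = 99; 249 ⊕ 99 = 154.
C1: S = E(K, 99) = 137; 251 ⊕ 137 = 114.
C2: S = E(K, 137) = 175; 116 ⊕ 175 = 219.
C3: S = E(K, 175) = 213; 110 ⊕ 213 = 187.
C4: S = E(K, 213) = 251; 175 ⊕ 251 = 84.

C0 = 154, C1 = 114, C2 = 219, C3 = 187, C4 = 84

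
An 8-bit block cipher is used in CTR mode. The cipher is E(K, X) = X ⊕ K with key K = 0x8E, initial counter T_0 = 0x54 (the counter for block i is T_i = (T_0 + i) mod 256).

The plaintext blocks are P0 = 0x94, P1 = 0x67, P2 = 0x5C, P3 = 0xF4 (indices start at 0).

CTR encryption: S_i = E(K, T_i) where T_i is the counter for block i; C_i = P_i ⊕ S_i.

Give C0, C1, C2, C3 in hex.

C0: T = 0x54, S = E(K, T) = 0xDA; 0x94 ⊕ 0xDA = 0x4E.
C1: T = 0x55, S = E(K, T) = 0xDB; 0x67 ⊕ 0xDB = 0xBC.
C2: T = 0x56, S = E(K, T) = 0xD8; 0x5C ⊕ 0xD8 = 0x84.
C3: T = 0x57, S = E(K, T) = 0xD9; 0xF4 ⊕ 0xD9 = 0x2D.

C0 = 0x4E, C1 = 0xBC, C2 = 0x84, C3 = 0x2D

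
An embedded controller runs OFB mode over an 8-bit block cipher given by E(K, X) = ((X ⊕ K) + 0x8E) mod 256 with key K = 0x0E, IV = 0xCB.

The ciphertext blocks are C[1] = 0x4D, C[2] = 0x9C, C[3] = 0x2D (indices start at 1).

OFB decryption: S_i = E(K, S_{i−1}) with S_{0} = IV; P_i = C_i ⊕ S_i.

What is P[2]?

P[1]: S = E(K, 0xCB) = 0x53; 0x4D ⊕ 0x53 = 0x1E.
P[2]: S = E(K, 0x53) = 0xEB; 0x9C ⊕ 0xEB = 0x77.

P[2] = 0x77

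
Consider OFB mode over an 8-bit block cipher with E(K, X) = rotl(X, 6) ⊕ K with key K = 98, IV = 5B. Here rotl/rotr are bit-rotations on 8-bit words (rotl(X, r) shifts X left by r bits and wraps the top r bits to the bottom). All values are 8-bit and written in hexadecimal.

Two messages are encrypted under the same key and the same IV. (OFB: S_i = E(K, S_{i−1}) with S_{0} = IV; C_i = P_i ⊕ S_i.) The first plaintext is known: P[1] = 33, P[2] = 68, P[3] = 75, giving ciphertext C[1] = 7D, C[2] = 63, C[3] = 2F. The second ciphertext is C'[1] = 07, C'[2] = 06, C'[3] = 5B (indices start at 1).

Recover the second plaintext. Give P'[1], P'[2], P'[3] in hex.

P'[1] = 49, P'[2] = 0D, P'[3] = 01

In OFB with a reused IV, both messages share the same keystream S_i, so C_i ⊕ C'_i = P_i ⊕ P'_i and thus P'_i = P_i ⊕ C_i ⊕ C'_i.
P'[1]: 33 ⊕ 7D ⊕ 07 = 49.
P'[2]: 68 ⊕ 63 ⊕ 06 = 0D.
P'[3]: 75 ⊕ 2F ⊕ 5B = 01.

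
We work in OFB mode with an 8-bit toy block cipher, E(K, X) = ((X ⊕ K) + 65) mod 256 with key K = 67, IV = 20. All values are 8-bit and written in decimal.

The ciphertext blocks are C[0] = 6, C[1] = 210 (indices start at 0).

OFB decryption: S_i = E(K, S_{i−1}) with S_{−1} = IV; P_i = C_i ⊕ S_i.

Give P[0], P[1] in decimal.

P[0] = 158, P[1] = 206

P[0]: S = E(K, 20) = 152; 6 ⊕ 152 = 158.
P[1]: S = E(K, 152) = 28; 210 ⊕ 28 = 206.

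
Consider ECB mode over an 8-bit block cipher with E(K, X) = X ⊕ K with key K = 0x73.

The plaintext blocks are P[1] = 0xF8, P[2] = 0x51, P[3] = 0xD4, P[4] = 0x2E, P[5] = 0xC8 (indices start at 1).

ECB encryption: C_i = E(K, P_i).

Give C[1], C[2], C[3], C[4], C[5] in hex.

C[1] = 0x8B, C[2] = 0x22, C[3] = 0xA7, C[4] = 0x5D, C[5] = 0xBB

C[1]: E(K, 0xF8) = 0x8B.
C[2]: E(K, 0x51) = 0x22.
C[3]: E(K, 0xD4) = 0xA7.
C[4]: E(K, 0x2E) = 0x5D.
C[5]: E(K, 0xC8) = 0xBB.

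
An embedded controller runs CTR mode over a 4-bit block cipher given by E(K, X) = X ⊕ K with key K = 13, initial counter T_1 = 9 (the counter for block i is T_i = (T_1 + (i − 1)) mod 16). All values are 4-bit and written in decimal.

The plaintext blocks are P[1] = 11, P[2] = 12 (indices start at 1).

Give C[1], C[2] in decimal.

CTR encryption: S_i = E(K, T_i) where T_i is the counter for block i; C_i = P_i ⊕ S_i.
C[1]: T = 9, S = E(K, T) = 4; 11 ⊕ 4 = 15.
C[2]: T = 10, S = E(K, T) = 7; 12 ⊕ 7 = 11.

C[1] = 15, C[2] = 11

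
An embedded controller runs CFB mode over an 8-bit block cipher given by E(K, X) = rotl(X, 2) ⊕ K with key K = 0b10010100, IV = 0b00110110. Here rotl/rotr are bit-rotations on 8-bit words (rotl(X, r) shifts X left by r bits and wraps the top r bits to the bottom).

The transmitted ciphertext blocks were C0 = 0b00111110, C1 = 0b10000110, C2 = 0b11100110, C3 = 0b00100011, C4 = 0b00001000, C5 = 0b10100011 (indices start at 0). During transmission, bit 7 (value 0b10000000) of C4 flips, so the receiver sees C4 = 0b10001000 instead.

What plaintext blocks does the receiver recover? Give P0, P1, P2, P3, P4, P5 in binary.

CFB decryption: P_i = C_i ⊕ E(K, C_{i−1}), with C_{−1} = IV.
Only C4 changed, to 0b10001000. In CFB, a change in C_i flips the same bit in P_i and garbles P_{i+1}. Decrypting the received ciphertext:
P0: E(K, 0b00110110) = 0b01001100; 0b00111110 ⊕ 0b01001100 = 0b01110010.
P1: E(K, 0b00111110) = 0b01101100; 0b10000110 ⊕ 0b01101100 = 0b11101010.
P2: E(K, 0b10000110) = 0b10001110; 0b11100110 ⊕ 0b10001110 = 0b01101000.
P3: E(K, 0b11100110) = 0b00001111; 0b00100011 ⊕ 0b00001111 = 0b00101100.
P4: E(K, 0b00100011) = 0b00011000; 0b10001000 ⊕ 0b00011000 = 0b10010000.
P5: E(K, 0b10001000) = 0b10110110; 0b10100011 ⊕ 0b10110110 = 0b00010101.
Blocks that differ from the original plaintext: P4, P5.

P0 = 0b01110010, P1 = 0b11101010, P2 = 0b01101000, P3 = 0b00101100, P4 = 0b10010000, P5 = 0b00010101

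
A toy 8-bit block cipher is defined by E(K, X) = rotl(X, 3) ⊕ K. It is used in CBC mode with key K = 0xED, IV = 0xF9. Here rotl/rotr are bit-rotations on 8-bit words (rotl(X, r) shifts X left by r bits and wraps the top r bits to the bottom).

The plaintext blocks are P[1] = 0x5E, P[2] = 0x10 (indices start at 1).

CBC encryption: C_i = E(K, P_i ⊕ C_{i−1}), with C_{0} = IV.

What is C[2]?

C[2] = 0xEB

C[1]: P[1] ⊕ 0xF9 = 0xA7; E(K, 0xA7) = 0xD0.
C[2]: P[2] ⊕ 0xD0 = 0xC0; E(K, 0xC0) = 0xEB.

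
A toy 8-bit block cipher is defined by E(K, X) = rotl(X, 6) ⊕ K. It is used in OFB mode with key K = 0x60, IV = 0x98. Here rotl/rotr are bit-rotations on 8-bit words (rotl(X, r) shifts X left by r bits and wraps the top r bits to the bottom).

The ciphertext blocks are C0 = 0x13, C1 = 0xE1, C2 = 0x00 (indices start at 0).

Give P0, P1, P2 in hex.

P0 = 0x55, P1 = 0x10, P2 = 0x1C

OFB decryption: S_i = E(K, S_{i−1}) with S_{−1} = IV; P_i = C_i ⊕ S_i.
P0: S = E(K, 0x98) = 0x46; 0x13 ⊕ 0x46 = 0x55.
P1: S = E(K, 0x46) = 0xF1; 0xE1 ⊕ 0xF1 = 0x10.
P2: S = E(K, 0xF1) = 0x1C; 0x00 ⊕ 0x1C = 0x1C.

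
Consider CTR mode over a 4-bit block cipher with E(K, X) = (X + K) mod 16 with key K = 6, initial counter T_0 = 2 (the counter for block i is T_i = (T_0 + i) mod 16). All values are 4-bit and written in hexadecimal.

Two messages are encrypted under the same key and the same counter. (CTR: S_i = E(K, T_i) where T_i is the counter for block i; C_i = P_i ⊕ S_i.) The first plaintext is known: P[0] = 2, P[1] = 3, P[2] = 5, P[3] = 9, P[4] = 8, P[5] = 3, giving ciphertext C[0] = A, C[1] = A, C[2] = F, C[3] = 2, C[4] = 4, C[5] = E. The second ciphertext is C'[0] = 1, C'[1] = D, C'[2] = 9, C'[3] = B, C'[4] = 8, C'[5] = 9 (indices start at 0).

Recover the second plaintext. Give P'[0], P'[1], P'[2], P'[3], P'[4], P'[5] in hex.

In CTR with a reused counter, both messages share the same keystream S_i, so C_i ⊕ C'_i = P_i ⊕ P'_i and thus P'_i = P_i ⊕ C_i ⊕ C'_i.
P'[0]: 2 ⊕ A ⊕ 1 = 9.
P'[1]: 3 ⊕ A ⊕ D = 4.
P'[2]: 5 ⊕ F ⊕ 9 = 3.
P'[3]: 9 ⊕ 2 ⊕ B = 0.
P'[4]: 8 ⊕ 4 ⊕ 8 = 4.
P'[5]: 3 ⊕ E ⊕ 9 = 4.

P'[0] = 9, P'[1] = 4, P'[2] = 3, P'[3] = 0, P'[4] = 4, P'[5] = 4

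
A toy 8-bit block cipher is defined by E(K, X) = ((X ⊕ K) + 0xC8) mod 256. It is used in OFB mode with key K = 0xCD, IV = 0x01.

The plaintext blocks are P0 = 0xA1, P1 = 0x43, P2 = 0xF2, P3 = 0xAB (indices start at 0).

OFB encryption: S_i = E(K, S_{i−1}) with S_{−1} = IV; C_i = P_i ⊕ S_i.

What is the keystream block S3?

C0: S = E(K, 0x01) = 0x94; 0xA1 ⊕ 0x94 = 0x35.
C1: S = E(K, 0x94) = 0x21; 0x43 ⊕ 0x21 = 0x62.
C2: S = E(K, 0x21) = 0xB4; 0xF2 ⊕ 0xB4 = 0x46.
C3: S = E(K, 0xB4) = 0x41; 0xAB ⊕ 0x41 = 0xEA.
So S3 = 0x41.

0x41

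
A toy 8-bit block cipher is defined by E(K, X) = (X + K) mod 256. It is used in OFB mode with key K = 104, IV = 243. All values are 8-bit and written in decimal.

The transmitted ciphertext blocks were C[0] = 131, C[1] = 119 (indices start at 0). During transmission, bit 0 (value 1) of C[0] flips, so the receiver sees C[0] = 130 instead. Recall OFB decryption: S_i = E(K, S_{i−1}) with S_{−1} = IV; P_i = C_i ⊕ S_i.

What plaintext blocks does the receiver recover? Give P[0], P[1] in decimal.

Only C[0] changed, to 130. In OFB, a change in C_i flips the same bit in P_i only; the keystream is unaffected. Decrypting the received ciphertext:
P[0]: S = E(K, 243) = 91; 130 ⊕ 91 = 217.
P[1]: S = E(K, 91) = 195; 119 ⊕ 195 = 180.
Blocks that differ from the original plaintext: P[0].

P[0] = 217, P[1] = 180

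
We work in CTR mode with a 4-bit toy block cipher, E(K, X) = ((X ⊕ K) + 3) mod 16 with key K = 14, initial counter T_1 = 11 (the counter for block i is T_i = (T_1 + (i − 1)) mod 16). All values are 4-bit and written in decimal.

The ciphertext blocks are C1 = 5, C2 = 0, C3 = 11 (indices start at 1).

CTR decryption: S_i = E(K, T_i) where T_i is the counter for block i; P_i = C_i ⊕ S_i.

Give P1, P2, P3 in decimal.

P1: T = 11, S = E(K, T) = 8; 5 ⊕ 8 = 13.
P2: T = 12, S = E(K, T) = 5; 0 ⊕ 5 = 5.
P3: T = 13, S = E(K, T) = 6; 11 ⊕ 6 = 13.

P1 = 13, P2 = 5, P3 = 13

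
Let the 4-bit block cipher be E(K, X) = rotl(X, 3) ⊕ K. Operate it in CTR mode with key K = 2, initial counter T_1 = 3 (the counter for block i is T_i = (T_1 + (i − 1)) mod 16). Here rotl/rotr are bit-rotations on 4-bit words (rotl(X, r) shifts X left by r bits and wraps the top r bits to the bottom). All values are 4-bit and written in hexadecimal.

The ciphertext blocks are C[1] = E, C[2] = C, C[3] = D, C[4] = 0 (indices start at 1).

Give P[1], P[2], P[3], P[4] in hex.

P[1] = 5, P[2] = C, P[3] = 5, P[4] = 1

CTR decryption: S_i = E(K, T_i) where T_i is the counter for block i; P_i = C_i ⊕ S_i.
P[1]: T = 3, S = E(K, T) = B; E ⊕ B = 5.
P[2]: T = 4, S = E(K, T) = 0; C ⊕ 0 = C.
P[3]: T = 5, S = E(K, T) = 8; D ⊕ 8 = 5.
P[4]: T = 6, S = E(K, T) = 1; 0 ⊕ 1 = 1.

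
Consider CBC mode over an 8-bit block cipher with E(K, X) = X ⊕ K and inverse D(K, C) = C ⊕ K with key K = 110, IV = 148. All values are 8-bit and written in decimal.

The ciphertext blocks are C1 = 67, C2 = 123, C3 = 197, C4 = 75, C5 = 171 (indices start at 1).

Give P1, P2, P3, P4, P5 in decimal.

CBC decryption: P_i = D(K, C_i) ⊕ C_{i−1}, with C_{0} = IV.
P1: D(K, 67) = 45; 45 ⊕ 148 = 185.
P2: D(K, 123) = 21; 21 ⊕ 67 = 86.
P3: D(K, 197) = 171; 171 ⊕ 123 = 208.
P4: D(K, 75) = 37; 37 ⊕ 197 = 224.
P5: D(K, 171) = 197; 197 ⊕ 75 = 142.

P1 = 185, P2 = 86, P3 = 208, P4 = 224, P5 = 142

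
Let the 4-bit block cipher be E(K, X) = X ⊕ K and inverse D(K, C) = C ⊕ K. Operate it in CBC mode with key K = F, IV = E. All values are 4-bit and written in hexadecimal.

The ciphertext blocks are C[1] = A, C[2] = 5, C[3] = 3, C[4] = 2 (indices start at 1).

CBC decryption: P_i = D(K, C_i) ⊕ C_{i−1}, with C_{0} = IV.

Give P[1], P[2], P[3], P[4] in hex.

P[1]: D(K, A) = 5; 5 ⊕ E = B.
P[2]: D(K, 5) = A; A ⊕ A = 0.
P[3]: D(K, 3) = C; C ⊕ 5 = 9.
P[4]: D(K, 2) = D; D ⊕ 3 = E.

P[1] = B, P[2] = 0, P[3] = 9, P[4] = E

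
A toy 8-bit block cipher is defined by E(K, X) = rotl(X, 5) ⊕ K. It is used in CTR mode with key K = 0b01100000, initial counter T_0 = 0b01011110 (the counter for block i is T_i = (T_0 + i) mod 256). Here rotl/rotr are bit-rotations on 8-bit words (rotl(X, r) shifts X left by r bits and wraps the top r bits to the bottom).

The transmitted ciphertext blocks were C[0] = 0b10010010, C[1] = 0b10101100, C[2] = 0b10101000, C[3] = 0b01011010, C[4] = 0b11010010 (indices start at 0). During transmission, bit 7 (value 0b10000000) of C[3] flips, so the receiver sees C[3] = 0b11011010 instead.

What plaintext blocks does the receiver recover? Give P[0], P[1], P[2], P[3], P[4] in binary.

CTR decryption: S_i = E(K, T_i) where T_i is the counter for block i; P_i = C_i ⊕ S_i.
Only C[3] changed, to 0b11011010. In CTR, a change in C_i flips the same bit in P_i only; the keystream is unaffected. Decrypting the received ciphertext:
P[0]: T = 0b01011110, S = E(K, T) = 0b10101011; 0b10010010 ⊕ 0b10101011 = 0b00111001.
P[1]: T = 0b01011111, S = E(K, T) = 0b10001011; 0b10101100 ⊕ 0b10001011 = 0b00100111.
P[2]: T = 0b01100000, S = E(K, T) = 0b01101100; 0b10101000 ⊕ 0b01101100 = 0b11000100.
P[3]: T = 0b01100001, S = E(K, T) = 0b01001100; 0b11011010 ⊕ 0b01001100 = 0b10010110.
P[4]: T = 0b01100010, S = E(K, T) = 0b00101100; 0b11010010 ⊕ 0b00101100 = 0b11111110.
Blocks that differ from the original plaintext: P[3].

P[0] = 0b00111001, P[1] = 0b00100111, P[2] = 0b11000100, P[3] = 0b10010110, P[4] = 0b11111110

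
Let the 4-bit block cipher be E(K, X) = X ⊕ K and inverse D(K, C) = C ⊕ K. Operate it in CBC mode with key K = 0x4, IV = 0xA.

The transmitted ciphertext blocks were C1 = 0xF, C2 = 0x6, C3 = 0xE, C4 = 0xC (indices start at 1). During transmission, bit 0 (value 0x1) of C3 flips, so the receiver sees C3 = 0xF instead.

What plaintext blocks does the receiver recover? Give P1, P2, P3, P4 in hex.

CBC decryption: P_i = D(K, C_i) ⊕ C_{i−1}, with C_{0} = IV.
Only C3 changed, to 0xF. In CBC, a change in C_i garbles P_i and flips the same bit in P_{i+1}. Decrypting the received ciphertext:
P1: D(K, 0xF) = 0xB; 0xB ⊕ 0xA = 0x1.
P2: D(K, 0x6) = 0x2; 0x2 ⊕ 0xF = 0xD.
P3: D(K, 0xF) = 0xB; 0xB ⊕ 0x6 = 0xD.
P4: D(K, 0xC) = 0x8; 0x8 ⊕ 0xF = 0x7.
Blocks that differ from the original plaintext: P3, P4.

P1 = 0x1, P2 = 0xD, P3 = 0xD, P4 = 0x7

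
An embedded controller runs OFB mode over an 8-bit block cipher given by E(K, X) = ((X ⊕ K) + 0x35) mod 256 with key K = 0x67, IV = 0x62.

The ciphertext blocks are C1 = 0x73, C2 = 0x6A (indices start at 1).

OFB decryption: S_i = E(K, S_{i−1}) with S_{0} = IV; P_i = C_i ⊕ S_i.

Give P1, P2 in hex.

P1 = 0x49, P2 = 0xF8

P1: S = E(K, 0x62) = 0x3A; 0x73 ⊕ 0x3A = 0x49.
P2: S = E(K, 0x3A) = 0x92; 0x6A ⊕ 0x92 = 0xF8.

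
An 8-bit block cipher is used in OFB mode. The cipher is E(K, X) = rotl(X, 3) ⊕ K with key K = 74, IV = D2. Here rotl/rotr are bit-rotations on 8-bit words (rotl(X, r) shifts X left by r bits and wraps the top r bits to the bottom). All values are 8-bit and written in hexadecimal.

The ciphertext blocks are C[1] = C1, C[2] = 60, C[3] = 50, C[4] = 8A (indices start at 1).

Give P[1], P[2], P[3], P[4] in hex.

P[1] = 23, P[2] = 03, P[3] = 3F, P[4] = 85

OFB decryption: S_i = E(K, S_{i−1}) with S_{0} = IV; P_i = C_i ⊕ S_i.
P[1]: S = E(K, D2) = E2; C1 ⊕ E2 = 23.
P[2]: S = E(K, E2) = 63; 60 ⊕ 63 = 03.
P[3]: S = E(K, 63) = 6F; 50 ⊕ 6F = 3F.
P[4]: S = E(K, 6F) = 0F; 8A ⊕ 0F = 85.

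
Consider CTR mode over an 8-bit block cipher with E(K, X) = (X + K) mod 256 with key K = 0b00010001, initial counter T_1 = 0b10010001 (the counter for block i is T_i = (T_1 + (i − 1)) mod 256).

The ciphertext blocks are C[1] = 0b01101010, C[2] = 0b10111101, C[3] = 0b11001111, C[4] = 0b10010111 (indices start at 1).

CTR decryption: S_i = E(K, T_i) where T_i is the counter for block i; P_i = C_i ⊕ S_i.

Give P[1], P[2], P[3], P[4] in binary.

P[1]: T = 0b10010001, S = E(K, T) = 0b10100010; 0b01101010 ⊕ 0b10100010 = 0b11001000.
P[2]: T = 0b10010010, S = E(K, T) = 0b10100011; 0b10111101 ⊕ 0b10100011 = 0b00011110.
P[3]: T = 0b10010011, S = E(K, T) = 0b10100100; 0b11001111 ⊕ 0b10100100 = 0b01101011.
P[4]: T = 0b10010100, S = E(K, T) = 0b10100101; 0b10010111 ⊕ 0b10100101 = 0b00110010.

P[1] = 0b11001000, P[2] = 0b00011110, P[3] = 0b01101011, P[4] = 0b00110010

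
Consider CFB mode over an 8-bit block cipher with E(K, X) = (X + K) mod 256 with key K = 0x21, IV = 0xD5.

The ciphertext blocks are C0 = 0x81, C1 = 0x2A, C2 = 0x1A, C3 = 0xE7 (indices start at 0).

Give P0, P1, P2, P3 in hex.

CFB decryption: P_i = C_i ⊕ E(K, C_{i−1}), with C_{−1} = IV.
P0: E(K, 0xD5) = 0xF6; 0x81 ⊕ 0xF6 = 0x77.
P1: E(K, 0x81) = 0xA2; 0x2A ⊕ 0xA2 = 0x88.
P2: E(K, 0x2A) = 0x4B; 0x1A ⊕ 0x4B = 0x51.
P3: E(K, 0x1A) = 0x3B; 0xE7 ⊕ 0x3B = 0xDC.

P0 = 0x77, P1 = 0x88, P2 = 0x51, P3 = 0xDC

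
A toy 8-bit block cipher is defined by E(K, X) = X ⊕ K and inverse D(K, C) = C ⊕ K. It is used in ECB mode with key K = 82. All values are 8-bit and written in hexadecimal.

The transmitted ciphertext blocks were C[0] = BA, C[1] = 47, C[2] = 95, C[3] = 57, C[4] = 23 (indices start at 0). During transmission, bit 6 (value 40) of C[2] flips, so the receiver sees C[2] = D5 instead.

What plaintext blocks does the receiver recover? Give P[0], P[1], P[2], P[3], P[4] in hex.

ECB decryption: P_i = D(K, C_i).
Only C[2] changed, to D5. In ECB, a change in C_i affects only P_i. Decrypting the received ciphertext:
P[0]: D(K, BA) = 38.
P[1]: D(K, 47) = C5.
P[2]: D(K, D5) = 57.
P[3]: D(K, 57) = D5.
P[4]: D(K, 23) = A1.
Blocks that differ from the original plaintext: P[2].

P[0] = 38, P[1] = C5, P[2] = 57, P[3] = D5, P[4] = A1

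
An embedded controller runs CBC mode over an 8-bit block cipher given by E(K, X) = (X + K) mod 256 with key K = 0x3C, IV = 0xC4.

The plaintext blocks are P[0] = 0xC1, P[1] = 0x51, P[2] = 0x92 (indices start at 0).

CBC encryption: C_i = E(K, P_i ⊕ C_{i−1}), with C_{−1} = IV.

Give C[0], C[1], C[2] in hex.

C[0] = 0x41, C[1] = 0x4C, C[2] = 0x1A

C[0]: P[0] ⊕ 0xC4 = 0x05; E(K, 0x05) = 0x41.
C[1]: P[1] ⊕ 0x41 = 0x10; E(K, 0x10) = 0x4C.
C[2]: P[2] ⊕ 0x4C = 0xDE; E(K, 0xDE) = 0x1A.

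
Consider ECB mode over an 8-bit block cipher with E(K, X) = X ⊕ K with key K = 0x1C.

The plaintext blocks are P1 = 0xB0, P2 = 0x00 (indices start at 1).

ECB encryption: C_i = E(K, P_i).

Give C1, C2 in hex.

C1: E(K, 0xB0) = 0xAC.
C2: E(K, 0x00) = 0x1C.

C1 = 0xAC, C2 = 0x1C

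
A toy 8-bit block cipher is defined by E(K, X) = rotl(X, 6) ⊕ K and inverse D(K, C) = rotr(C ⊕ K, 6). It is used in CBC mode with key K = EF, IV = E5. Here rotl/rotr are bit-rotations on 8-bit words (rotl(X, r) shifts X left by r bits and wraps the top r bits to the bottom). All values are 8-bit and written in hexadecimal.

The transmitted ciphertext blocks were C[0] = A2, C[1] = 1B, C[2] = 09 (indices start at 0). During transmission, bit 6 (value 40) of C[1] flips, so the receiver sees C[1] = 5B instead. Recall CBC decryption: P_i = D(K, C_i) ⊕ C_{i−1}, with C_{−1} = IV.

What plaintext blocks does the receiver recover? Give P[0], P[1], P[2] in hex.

P[0] = D0, P[1] = 70, P[2] = C0

Only C[1] changed, to 5B. In CBC, a change in C_i garbles P_i and flips the same bit in P_{i+1}. Decrypting the received ciphertext:
P[0]: D(K, A2) = 35; 35 ⊕ E5 = D0.
P[1]: D(K, 5B) = D2; D2 ⊕ A2 = 70.
P[2]: D(K, 09) = 9B; 9B ⊕ 5B = C0.
Blocks that differ from the original plaintext: P[1], P[2].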